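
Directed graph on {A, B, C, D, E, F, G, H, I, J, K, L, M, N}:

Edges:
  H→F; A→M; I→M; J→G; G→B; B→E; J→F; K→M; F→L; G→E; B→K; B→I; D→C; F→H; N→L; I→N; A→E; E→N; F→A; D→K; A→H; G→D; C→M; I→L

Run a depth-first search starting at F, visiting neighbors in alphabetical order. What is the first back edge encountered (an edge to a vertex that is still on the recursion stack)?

DFS from F (visiting neighbors in alphabetical order); mark gray on enter, black on exit:
F gray
  A gray
    E gray
      N gray
        L gray
        L black
      N black
    E black
    H gray
      H→F: F is gray → back edge
First back edge: H → F.

H→F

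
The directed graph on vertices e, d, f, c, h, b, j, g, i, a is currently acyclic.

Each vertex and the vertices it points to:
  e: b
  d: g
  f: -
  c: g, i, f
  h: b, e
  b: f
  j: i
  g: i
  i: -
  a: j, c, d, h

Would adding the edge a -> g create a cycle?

No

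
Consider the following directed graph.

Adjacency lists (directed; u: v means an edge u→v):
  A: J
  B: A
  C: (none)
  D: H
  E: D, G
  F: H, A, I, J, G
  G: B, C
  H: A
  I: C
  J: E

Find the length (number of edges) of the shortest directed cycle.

5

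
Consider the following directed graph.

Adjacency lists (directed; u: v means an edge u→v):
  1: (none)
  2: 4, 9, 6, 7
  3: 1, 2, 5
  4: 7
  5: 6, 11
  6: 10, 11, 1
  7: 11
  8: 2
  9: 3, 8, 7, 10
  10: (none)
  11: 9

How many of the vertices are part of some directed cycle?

A vertex is on a directed cycle iff it belongs to a strongly connected component of size ≥ 2 (or has a self-loop).
The vertices on cycles are {2, 3, 4, 5, 6, 7, 8, 9, 11} — 9 in total.

9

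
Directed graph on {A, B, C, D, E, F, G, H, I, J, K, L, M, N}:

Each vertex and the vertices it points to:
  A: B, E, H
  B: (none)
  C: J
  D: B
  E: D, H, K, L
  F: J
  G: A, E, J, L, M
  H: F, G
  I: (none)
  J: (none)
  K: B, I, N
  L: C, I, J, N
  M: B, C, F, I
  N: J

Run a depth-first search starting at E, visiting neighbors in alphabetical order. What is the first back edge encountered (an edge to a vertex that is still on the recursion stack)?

A→E

DFS from E (visiting neighbors in alphabetical order); mark gray on enter, black on exit:
E gray
  D gray
    B gray
    B black
  D black
  H gray
    F gray
      J gray
      J black
    F black
    G gray
      A gray
        A→B: B black — skip
        A→E: E is gray → back edge
First back edge: A → E.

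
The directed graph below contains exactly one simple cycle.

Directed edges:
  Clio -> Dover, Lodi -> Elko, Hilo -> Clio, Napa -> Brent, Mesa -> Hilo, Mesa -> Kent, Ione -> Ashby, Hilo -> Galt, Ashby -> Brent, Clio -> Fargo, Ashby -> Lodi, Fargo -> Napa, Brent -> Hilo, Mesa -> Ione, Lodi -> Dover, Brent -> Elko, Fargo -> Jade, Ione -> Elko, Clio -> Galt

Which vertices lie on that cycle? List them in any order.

DFS with gray/black marking from Hilo:
Hilo gray
  Galt gray
  Galt black
  Clio gray
    Clio→Galt: Galt black — skip
    Dover gray
    Dover black
    Fargo gray
      Napa gray
        Brent gray
          Elko gray
          Elko black
          Brent→Hilo: Hilo is gray → back edge
Back edge closes the cycle Hilo → Clio → Fargo → Napa → Brent → Hilo; its vertices are {Clio, Hilo, Napa, Brent, Fargo}.

Clio, Hilo, Napa, Brent, Fargo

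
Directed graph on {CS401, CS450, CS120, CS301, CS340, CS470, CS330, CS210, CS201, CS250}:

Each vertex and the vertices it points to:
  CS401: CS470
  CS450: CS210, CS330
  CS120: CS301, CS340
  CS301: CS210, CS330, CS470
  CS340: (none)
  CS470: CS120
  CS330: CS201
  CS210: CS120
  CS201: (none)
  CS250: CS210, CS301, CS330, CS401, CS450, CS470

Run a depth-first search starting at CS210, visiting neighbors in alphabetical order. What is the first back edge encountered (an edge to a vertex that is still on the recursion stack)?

DFS from CS210 (visiting neighbors in alphabetical order); mark gray on enter, black on exit:
CS210 gray
  CS120 gray
    CS301 gray
      CS301→CS210: CS210 is gray → back edge
First back edge: CS301 → CS210.

CS301->CS210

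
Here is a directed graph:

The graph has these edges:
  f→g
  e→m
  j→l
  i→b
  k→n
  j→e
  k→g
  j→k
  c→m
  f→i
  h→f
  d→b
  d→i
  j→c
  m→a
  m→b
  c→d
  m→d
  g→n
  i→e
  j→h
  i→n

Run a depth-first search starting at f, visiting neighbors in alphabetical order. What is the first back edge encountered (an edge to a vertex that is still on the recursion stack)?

DFS from f (visiting neighbors in alphabetical order); mark gray on enter, black on exit:
f gray
  g gray
    n gray
    n black
  g black
  i gray
    b gray
    b black
    e gray
      m gray
        a gray
        a black
        m→b: b black — skip
        d gray
          d→b: b black — skip
          d→i: i is gray → back edge
First back edge: d → i.

d→i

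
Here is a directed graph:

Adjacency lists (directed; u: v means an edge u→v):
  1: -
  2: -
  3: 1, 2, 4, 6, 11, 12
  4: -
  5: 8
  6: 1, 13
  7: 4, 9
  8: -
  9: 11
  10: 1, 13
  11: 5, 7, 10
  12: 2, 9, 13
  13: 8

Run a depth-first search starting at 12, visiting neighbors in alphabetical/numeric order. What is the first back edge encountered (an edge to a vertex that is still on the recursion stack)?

7→9

DFS from 12 (visiting neighbors in alphabetical/numeric order); mark gray on enter, black on exit:
12 gray
  2 gray
  2 black
  9 gray
    11 gray
      5 gray
        8 gray
        8 black
      5 black
      7 gray
        4 gray
        4 black
        7→9: 9 is gray → back edge
First back edge: 7 → 9.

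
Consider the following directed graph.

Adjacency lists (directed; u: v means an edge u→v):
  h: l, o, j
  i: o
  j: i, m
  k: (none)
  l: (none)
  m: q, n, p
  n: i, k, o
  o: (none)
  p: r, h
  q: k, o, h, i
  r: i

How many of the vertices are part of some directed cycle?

5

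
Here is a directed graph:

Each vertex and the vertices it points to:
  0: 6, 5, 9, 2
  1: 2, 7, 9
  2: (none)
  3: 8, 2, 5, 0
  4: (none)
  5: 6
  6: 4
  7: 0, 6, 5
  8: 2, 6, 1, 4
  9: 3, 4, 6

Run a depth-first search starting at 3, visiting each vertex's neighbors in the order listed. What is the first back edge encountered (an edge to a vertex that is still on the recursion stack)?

9->3

DFS from 3 (visiting each vertex's neighbors in the order listed); mark gray on enter, black on exit:
3 gray
  8 gray
    2 gray
    2 black
    6 gray
      4 gray
      4 black
    6 black
    1 gray
      1→2: 2 black — skip
      7 gray
        0 gray
          0→6: 6 black — skip
          5 gray
            5→6: 6 black — skip
          5 black
          9 gray
            9→3: 3 is gray → back edge
First back edge: 9 → 3.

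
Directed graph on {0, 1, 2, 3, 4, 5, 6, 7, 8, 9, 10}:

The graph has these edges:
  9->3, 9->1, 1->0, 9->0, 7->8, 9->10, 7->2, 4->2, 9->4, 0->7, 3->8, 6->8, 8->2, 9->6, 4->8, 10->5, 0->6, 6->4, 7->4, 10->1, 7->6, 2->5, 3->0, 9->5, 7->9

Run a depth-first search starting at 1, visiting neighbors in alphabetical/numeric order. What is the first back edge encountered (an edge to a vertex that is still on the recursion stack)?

DFS from 1 (visiting neighbors in alphabetical/numeric order); mark gray on enter, black on exit:
1 gray
  0 gray
    6 gray
      4 gray
        2 gray
          5 gray
          5 black
        2 black
        8 gray
          8→2: 2 black — skip
        8 black
      4 black
      6→8: 8 black — skip
    6 black
    7 gray
      7→2: 2 black — skip
      7→4: 4 black — skip
      7→6: 6 black — skip
      7→8: 8 black — skip
      9 gray
        9→0: 0 is gray → back edge
First back edge: 9 → 0.

9→0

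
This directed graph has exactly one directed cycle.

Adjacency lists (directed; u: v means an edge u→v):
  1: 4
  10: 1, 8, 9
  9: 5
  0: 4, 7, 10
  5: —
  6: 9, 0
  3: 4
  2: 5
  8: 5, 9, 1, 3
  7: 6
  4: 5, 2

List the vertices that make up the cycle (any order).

0, 6, 7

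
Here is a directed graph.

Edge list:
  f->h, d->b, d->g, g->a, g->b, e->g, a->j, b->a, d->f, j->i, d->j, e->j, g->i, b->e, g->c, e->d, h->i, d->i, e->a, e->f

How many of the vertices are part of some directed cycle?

A vertex is on a directed cycle iff it belongs to a strongly connected component of size ≥ 2 (or has a self-loop).
The vertices on cycles are {b, d, e, g} — 4 in total.

4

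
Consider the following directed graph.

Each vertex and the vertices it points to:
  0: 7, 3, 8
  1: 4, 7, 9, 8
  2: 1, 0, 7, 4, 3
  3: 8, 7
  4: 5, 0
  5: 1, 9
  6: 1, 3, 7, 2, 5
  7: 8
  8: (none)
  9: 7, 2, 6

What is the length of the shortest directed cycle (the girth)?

3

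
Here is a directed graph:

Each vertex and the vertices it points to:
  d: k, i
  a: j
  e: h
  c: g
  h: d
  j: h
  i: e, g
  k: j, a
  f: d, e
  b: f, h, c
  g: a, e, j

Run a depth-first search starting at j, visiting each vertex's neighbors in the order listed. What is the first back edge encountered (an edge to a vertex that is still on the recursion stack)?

DFS from j (visiting each vertex's neighbors in the order listed); mark gray on enter, black on exit:
j gray
  h gray
    d gray
      k gray
        k→j: j is gray → back edge
First back edge: k → j.

k→j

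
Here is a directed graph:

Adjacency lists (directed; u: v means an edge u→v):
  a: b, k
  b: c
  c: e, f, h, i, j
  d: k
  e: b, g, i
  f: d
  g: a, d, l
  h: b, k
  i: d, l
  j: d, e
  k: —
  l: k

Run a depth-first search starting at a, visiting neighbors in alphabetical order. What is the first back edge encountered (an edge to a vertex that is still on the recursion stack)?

e→b

DFS from a (visiting neighbors in alphabetical order); mark gray on enter, black on exit:
a gray
  b gray
    c gray
      e gray
        e→b: b is gray → back edge
First back edge: e → b.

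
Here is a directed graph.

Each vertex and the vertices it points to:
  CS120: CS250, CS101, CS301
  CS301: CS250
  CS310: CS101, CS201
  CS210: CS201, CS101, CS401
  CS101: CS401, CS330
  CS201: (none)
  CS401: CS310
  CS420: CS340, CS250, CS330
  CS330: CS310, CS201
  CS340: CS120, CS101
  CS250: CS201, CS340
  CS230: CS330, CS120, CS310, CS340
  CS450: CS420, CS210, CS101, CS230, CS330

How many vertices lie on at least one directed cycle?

A vertex is on a directed cycle iff it belongs to a strongly connected component of size ≥ 2 (or has a self-loop).
The vertices on cycles are {CS101, CS120, CS250, CS301, CS310, CS330, CS340, CS401} — 8 in total.

8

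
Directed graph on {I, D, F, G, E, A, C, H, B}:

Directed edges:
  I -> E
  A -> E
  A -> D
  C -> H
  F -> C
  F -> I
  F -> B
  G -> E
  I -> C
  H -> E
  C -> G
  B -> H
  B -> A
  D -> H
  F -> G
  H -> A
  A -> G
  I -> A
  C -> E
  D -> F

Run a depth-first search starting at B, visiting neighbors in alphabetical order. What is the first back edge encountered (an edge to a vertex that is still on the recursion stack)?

DFS from B (visiting neighbors in alphabetical order); mark gray on enter, black on exit:
B gray
  A gray
    D gray
      F gray
        F→B: B is gray → back edge
First back edge: F → B.

F->B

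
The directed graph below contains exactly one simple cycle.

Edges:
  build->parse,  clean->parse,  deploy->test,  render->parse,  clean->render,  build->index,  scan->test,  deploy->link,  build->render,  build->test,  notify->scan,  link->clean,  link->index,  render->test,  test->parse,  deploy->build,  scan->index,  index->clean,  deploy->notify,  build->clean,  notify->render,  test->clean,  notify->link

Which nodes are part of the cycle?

test, clean, render

DFS with gray/black marking from render:
render gray
  parse gray
  parse black
  test gray
    test→parse: parse black — skip
    clean gray
      clean→render: render is gray → back edge
Back edge closes the cycle render → test → clean → render; its vertices are {test, clean, render}.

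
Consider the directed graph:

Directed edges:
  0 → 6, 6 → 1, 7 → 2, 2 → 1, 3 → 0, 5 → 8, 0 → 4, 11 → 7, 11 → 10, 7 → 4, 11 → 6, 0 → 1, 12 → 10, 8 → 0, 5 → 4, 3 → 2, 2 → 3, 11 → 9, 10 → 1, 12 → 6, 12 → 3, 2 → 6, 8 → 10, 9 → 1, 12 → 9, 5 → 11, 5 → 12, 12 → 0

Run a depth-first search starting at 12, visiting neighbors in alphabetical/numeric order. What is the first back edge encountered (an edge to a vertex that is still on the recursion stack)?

DFS from 12 (visiting neighbors in alphabetical/numeric order); mark gray on enter, black on exit:
12 gray
  0 gray
    1 gray
    1 black
    4 gray
    4 black
    6 gray
      6→1: 1 black — skip
    6 black
  0 black
  3 gray
    3→0: 0 black — skip
    2 gray
      2→1: 1 black — skip
      2→3: 3 is gray → back edge
First back edge: 2 → 3.

2->3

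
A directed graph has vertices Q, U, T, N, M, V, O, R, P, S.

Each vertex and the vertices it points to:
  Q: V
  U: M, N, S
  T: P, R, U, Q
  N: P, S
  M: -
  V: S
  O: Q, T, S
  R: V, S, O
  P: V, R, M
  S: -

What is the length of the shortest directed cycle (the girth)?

For each vertex v, BFS finds the shortest path from v back to v.
The shortest such closed walk is O → T → R → O, length 3.

3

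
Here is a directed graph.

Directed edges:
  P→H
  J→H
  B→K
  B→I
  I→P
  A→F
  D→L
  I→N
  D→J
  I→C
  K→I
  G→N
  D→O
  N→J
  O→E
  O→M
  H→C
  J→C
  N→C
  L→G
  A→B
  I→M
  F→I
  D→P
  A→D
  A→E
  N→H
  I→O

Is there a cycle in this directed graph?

No

DFS with white/gray/black marking, starting from B:
B gray
  K gray
    I gray
      M gray
      M black
      C gray
      C black
      P gray
        H gray
          H→C: C black — skip
        H black
      P black
      O gray
        O→M: M black — skip
        E gray
        E black
      O black
      N gray
        N→H: H black — skip
        J gray
          J→C: C black — skip
          J→H: H black — skip
        J black
        N→C: C black — skip
      N black
    I black
  K black
  B→I: I black — skip
B black
A gray
  F gray
    F→I: I black — skip
  F black
  D gray
    D→J: J black — skip
    D→P: P black — skip
    D→O: O black — skip
    L gray
      G gray
        G→N: N black — skip
      G black
    L black
  D black
  A→E: E black — skip
  A→B: B black — skip
A black
Every edge goes to a white or black vertex — no back edge, so the graph is acyclic.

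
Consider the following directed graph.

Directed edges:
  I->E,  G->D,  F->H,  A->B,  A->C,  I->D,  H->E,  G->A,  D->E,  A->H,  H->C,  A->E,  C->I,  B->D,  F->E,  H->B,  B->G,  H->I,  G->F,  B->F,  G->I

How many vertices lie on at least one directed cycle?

5

A vertex is on a directed cycle iff it belongs to a strongly connected component of size ≥ 2 (or has a self-loop).
The vertices on cycles are {A, B, F, G, H} — 5 in total.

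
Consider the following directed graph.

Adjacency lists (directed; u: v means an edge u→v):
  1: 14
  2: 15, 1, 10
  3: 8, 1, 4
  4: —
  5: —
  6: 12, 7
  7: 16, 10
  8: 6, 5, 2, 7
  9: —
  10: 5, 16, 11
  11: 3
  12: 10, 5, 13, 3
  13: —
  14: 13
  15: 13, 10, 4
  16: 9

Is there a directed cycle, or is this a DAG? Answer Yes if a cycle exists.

Yes

DFS with white/gray/black marking, starting from 9:
9 gray
9 black
1 gray
  14 gray
    13 gray
    13 black
  14 black
1 black
2 gray
  15 gray
    15→13: 13 black — skip
    10 gray
      5 gray
      5 black
      16 gray
        16→9: 9 black — skip
      16 black
      11 gray
        3 gray
          8 gray
            6 gray
              12 gray
                12→10: 10 is gray → back edge
Back edge found, so a cycle exists: 10 → 11 → 3 → 8 → 6 → 12 → 10.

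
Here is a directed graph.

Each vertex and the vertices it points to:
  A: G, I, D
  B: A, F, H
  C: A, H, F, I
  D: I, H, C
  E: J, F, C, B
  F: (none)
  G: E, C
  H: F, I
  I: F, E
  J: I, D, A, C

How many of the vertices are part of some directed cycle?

A vertex is on a directed cycle iff it belongs to a strongly connected component of size ≥ 2 (or has a self-loop).
The vertices on cycles are {A, B, C, D, E, G, H, I, J} — 9 in total.

9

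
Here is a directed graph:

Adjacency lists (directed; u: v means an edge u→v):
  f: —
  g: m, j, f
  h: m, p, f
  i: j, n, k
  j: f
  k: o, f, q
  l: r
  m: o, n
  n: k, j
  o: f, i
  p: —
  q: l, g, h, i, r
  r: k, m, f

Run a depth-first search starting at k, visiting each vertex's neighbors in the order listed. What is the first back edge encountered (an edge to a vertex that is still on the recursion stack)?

n→k

DFS from k (visiting each vertex's neighbors in the order listed); mark gray on enter, black on exit:
k gray
  o gray
    f gray
    f black
    i gray
      j gray
        j→f: f black — skip
      j black
      n gray
        n→k: k is gray → back edge
First back edge: n → k.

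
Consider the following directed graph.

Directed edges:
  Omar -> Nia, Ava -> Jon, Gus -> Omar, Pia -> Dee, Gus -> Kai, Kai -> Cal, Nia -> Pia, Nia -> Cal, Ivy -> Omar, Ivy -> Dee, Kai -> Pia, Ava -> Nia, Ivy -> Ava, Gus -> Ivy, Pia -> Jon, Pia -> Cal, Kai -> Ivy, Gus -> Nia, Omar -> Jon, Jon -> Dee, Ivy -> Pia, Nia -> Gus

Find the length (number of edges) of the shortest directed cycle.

2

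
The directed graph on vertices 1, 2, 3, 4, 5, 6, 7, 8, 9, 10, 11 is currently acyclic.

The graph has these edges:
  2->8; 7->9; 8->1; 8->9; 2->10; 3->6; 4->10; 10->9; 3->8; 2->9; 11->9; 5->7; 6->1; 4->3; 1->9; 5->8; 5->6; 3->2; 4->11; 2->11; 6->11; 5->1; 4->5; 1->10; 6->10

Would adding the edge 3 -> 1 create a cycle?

Adding 3→1 creates a cycle iff 1 can already reach 3.
Explore from 1: no path reaches 3. The graph stays acyclic.

No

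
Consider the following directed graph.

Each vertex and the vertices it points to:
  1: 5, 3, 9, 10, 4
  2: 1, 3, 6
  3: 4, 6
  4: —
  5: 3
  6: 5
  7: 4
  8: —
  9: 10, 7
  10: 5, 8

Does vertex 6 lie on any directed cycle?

6 is on a cycle iff 6 can reach itself via ≥1 edge.
6 → 5 → 3 → 6 — yes.

Yes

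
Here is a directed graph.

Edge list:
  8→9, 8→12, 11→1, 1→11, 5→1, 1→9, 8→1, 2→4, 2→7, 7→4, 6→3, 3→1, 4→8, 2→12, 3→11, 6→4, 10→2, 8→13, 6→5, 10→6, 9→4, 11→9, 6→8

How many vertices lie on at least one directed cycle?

5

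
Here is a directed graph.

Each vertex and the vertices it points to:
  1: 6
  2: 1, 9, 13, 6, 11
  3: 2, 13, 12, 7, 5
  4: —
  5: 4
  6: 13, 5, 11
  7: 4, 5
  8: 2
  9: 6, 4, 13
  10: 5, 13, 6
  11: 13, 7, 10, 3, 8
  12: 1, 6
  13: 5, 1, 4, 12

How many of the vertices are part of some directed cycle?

A vertex is on a directed cycle iff it belongs to a strongly connected component of size ≥ 2 (or has a self-loop).
The vertices on cycles are {1, 2, 3, 6, 8, 9, 10, 11, 12, 13} — 10 in total.

10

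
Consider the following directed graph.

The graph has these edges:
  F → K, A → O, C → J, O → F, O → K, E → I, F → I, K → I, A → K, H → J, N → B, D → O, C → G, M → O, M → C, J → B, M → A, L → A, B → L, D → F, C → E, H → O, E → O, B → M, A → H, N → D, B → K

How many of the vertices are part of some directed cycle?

7

A vertex is on a directed cycle iff it belongs to a strongly connected component of size ≥ 2 (or has a self-loop).
The vertices on cycles are {A, B, C, H, J, L, M} — 7 in total.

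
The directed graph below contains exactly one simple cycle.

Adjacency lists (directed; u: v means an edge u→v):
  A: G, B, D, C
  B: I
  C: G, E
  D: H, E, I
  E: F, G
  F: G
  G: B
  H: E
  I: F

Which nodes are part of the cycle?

DFS with gray/black marking from I:
I gray
  F gray
    G gray
      B gray
        B→I: I is gray → back edge
Back edge closes the cycle I → F → G → B → I; its vertices are {B, F, G, I}.

B, F, G, I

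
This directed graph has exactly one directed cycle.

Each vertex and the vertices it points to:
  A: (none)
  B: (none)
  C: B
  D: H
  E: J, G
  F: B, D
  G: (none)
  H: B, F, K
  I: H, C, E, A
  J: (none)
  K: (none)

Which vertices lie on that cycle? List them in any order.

D, F, H

DFS with gray/black marking from H:
H gray
  B gray
  B black
  F gray
    F→B: B black — skip
    D gray
      D→H: H is gray → back edge
Back edge closes the cycle H → F → D → H; its vertices are {D, F, H}.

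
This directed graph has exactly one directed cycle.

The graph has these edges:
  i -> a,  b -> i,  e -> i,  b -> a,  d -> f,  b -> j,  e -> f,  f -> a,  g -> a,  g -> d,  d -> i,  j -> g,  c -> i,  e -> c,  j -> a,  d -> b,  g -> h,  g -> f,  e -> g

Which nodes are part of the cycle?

b, d, g, j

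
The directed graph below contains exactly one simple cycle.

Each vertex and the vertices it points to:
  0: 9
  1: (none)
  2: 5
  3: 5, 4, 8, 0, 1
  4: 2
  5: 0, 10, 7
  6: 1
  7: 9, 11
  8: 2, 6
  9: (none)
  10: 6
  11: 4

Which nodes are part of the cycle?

DFS with gray/black marking from 5:
5 gray
  0 gray
    9 gray
    9 black
  0 black
  10 gray
    6 gray
      1 gray
      1 black
    6 black
  10 black
  7 gray
    7→9: 9 black — skip
    11 gray
      4 gray
        2 gray
          2→5: 5 is gray → back edge
Back edge closes the cycle 5 → 7 → 11 → 4 → 2 → 5; its vertices are {2, 4, 5, 7, 11}.

2, 4, 5, 7, 11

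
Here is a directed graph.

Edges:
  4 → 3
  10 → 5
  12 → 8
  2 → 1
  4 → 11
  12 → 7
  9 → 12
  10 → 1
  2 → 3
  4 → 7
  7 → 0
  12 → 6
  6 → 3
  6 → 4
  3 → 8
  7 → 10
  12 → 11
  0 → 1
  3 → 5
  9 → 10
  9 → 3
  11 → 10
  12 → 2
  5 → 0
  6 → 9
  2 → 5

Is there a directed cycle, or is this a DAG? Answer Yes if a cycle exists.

DFS with white/gray/black marking, starting from 9:
9 gray
  3 gray
    5 gray
      0 gray
        1 gray
        1 black
      0 black
    5 black
    8 gray
    8 black
  3 black
  12 gray
    7 gray
      7→0: 0 black — skip
      10 gray
        10→5: 5 black — skip
        10→1: 1 black — skip
      10 black
    7 black
    11 gray
      11→10: 10 black — skip
    11 black
    2 gray
      2→5: 5 black — skip
      2→1: 1 black — skip
      2→3: 3 black — skip
    2 black
    12→8: 8 black — skip
    6 gray
      6→3: 3 black — skip
      4 gray
        4→3: 3 black — skip
        4→11: 11 black — skip
        4→7: 7 black — skip
      4 black
      6→9: 9 is gray → back edge
Back edge found, so a cycle exists: 9 → 12 → 6 → 9.

Yes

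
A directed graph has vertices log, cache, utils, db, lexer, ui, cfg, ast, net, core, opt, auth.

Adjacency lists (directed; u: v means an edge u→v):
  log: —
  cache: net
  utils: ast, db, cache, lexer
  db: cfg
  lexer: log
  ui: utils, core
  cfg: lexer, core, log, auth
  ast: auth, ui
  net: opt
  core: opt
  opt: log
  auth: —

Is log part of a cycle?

log lies on a cycle iff there is a path from log back to itself.
Exploring from log, it never reaches itself; equivalently, its strongly connected component is a singleton.

No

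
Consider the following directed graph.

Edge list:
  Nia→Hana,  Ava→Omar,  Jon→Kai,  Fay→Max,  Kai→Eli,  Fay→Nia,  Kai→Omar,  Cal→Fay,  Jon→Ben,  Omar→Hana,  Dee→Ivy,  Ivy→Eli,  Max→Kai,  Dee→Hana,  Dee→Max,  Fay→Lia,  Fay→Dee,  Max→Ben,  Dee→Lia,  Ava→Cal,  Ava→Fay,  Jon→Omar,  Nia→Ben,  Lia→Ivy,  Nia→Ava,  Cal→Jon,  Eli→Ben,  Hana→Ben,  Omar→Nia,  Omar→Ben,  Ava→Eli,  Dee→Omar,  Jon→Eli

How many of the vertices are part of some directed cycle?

9

A vertex is on a directed cycle iff it belongs to a strongly connected component of size ≥ 2 (or has a self-loop).
The vertices on cycles are {Ava, Cal, Dee, Fay, Jon, Kai, Max, Nia, Omar} — 9 in total.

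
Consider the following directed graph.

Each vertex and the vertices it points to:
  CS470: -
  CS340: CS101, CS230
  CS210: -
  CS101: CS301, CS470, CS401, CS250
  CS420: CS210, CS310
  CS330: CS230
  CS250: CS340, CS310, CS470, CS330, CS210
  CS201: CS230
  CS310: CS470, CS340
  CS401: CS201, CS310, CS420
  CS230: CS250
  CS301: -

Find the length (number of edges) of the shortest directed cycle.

3

For each vertex v, BFS finds the shortest path from v back to v.
The shortest such closed walk is CS101 → CS250 → CS340 → CS101, length 3.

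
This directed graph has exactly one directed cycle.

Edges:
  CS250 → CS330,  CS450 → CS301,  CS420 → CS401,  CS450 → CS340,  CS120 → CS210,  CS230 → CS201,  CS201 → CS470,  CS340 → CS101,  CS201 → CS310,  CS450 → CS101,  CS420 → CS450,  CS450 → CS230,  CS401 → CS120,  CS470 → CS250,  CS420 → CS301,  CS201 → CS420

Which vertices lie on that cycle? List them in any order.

CS201, CS230, CS420, CS450

DFS with gray/black marking from CS201:
CS201 gray
  CS470 gray
    CS250 gray
      CS330 gray
      CS330 black
    CS250 black
  CS470 black
  CS420 gray
    CS401 gray
      CS120 gray
        CS210 gray
        CS210 black
      CS120 black
    CS401 black
    CS301 gray
    CS301 black
    CS450 gray
      CS101 gray
      CS101 black
      CS230 gray
        CS230→CS201: CS201 is gray → back edge
Back edge closes the cycle CS201 → CS420 → CS450 → CS230 → CS201; its vertices are {CS201, CS230, CS420, CS450}.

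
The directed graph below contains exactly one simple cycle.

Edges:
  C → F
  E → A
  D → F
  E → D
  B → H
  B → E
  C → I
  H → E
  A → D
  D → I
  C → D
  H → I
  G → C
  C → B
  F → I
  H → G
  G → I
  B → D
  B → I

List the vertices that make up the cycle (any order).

B, C, G, H

DFS with gray/black marking from H:
H gray
  I gray
  I black
  E gray
    D gray
      D→I: I black — skip
      F gray
        F→I: I black — skip
      F black
    D black
    A gray
      A→D: D black — skip
    A black
  E black
  G gray
    G→I: I black — skip
    C gray
      C→D: D black — skip
      C→I: I black — skip
      B gray
        B→E: E black — skip
        B→I: I black — skip
        B→H: H is gray → back edge
Back edge closes the cycle H → G → C → B → H; its vertices are {B, C, G, H}.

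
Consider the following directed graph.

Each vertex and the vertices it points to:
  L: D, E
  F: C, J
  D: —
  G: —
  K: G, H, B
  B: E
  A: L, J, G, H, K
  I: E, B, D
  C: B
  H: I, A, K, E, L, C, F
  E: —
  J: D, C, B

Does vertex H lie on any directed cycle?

H is on a cycle iff H can reach itself via ≥1 edge.
H → A → H — yes.

Yes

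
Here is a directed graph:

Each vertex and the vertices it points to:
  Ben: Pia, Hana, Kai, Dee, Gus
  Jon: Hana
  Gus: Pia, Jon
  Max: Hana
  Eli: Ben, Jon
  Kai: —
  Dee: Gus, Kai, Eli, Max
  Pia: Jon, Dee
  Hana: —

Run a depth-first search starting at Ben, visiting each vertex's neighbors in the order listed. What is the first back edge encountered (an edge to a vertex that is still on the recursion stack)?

DFS from Ben (visiting each vertex's neighbors in the order listed); mark gray on enter, black on exit:
Ben gray
  Pia gray
    Jon gray
      Hana gray
      Hana black
    Jon black
    Dee gray
      Gus gray
        Gus→Pia: Pia is gray → back edge
First back edge: Gus → Pia.

Gus→Pia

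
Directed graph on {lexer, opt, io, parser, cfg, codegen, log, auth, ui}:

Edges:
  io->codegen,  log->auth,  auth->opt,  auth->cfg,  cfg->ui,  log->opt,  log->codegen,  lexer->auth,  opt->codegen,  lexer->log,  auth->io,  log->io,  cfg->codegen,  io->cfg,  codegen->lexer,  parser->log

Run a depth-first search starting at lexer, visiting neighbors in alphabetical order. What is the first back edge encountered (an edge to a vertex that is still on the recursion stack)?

DFS from lexer (visiting neighbors in alphabetical order); mark gray on enter, black on exit:
lexer gray
  auth gray
    cfg gray
      codegen gray
        codegen→lexer: lexer is gray → back edge
First back edge: codegen → lexer.

codegen→lexer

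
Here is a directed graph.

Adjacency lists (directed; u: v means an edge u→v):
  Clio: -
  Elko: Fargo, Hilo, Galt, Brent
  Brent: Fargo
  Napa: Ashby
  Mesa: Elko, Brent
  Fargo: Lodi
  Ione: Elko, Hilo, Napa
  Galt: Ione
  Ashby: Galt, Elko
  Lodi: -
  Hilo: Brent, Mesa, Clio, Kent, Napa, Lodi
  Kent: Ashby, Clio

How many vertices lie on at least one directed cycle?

A vertex is on a directed cycle iff it belongs to a strongly connected component of size ≥ 2 (or has a self-loop).
The vertices on cycles are {Elko, Galt, Hilo, Ione, Kent, Mesa, Napa, Ashby} — 8 in total.

8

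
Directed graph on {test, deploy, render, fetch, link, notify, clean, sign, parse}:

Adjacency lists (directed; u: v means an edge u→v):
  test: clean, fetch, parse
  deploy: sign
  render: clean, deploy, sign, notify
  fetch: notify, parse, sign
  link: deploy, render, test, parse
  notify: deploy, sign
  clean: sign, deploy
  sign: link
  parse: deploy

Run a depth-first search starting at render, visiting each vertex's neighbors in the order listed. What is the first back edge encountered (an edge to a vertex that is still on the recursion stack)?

deploy→sign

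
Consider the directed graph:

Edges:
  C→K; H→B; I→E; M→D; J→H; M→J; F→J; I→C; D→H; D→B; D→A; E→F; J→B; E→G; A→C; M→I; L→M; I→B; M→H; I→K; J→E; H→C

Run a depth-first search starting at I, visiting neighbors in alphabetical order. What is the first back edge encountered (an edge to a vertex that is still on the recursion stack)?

DFS from I (visiting neighbors in alphabetical order); mark gray on enter, black on exit:
I gray
  B gray
  B black
  C gray
    K gray
    K black
  C black
  E gray
    F gray
      J gray
        J→B: B black — skip
        J→E: E is gray → back edge
First back edge: J → E.

J->E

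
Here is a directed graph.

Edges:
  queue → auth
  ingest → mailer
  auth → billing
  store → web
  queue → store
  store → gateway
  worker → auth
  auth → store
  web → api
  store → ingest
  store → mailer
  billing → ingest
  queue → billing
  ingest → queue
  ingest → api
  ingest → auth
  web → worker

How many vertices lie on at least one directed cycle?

A vertex is on a directed cycle iff it belongs to a strongly connected component of size ≥ 2 (or has a self-loop).
The vertices on cycles are {web, auth, queue, store, ingest, worker, billing} — 7 in total.

7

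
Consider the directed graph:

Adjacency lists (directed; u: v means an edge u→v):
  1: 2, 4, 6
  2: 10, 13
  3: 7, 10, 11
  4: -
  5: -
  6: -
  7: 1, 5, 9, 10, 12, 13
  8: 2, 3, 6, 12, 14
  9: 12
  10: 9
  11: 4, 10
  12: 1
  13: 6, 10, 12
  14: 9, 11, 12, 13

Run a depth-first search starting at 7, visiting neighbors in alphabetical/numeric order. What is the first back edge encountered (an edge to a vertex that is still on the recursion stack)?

12->1

DFS from 7 (visiting neighbors in alphabetical/numeric order); mark gray on enter, black on exit:
7 gray
  1 gray
    2 gray
      10 gray
        9 gray
          12 gray
            12→1: 1 is gray → back edge
First back edge: 12 → 1.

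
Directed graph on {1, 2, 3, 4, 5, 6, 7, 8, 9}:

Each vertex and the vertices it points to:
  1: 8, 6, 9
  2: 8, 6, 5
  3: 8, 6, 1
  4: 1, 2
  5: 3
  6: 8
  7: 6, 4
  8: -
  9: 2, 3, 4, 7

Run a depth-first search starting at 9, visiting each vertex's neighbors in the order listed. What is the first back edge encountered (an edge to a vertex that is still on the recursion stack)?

DFS from 9 (visiting each vertex's neighbors in the order listed); mark gray on enter, black on exit:
9 gray
  2 gray
    8 gray
    8 black
    6 gray
      6→8: 8 black — skip
    6 black
    5 gray
      3 gray
        3→8: 8 black — skip
        3→6: 6 black — skip
        1 gray
          1→8: 8 black — skip
          1→6: 6 black — skip
          1→9: 9 is gray → back edge
First back edge: 1 → 9.

1->9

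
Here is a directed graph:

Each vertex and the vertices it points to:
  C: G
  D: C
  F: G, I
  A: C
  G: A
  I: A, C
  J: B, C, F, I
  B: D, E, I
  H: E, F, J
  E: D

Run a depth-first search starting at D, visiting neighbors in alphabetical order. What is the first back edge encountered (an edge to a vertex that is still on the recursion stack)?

DFS from D (visiting neighbors in alphabetical order); mark gray on enter, black on exit:
D gray
  C gray
    G gray
      A gray
        A→C: C is gray → back edge
First back edge: A → C.

A->C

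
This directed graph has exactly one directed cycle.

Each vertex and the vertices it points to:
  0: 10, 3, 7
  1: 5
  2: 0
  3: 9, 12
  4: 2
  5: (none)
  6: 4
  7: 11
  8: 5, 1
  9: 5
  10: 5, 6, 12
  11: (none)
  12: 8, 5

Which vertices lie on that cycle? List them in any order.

0, 2, 4, 6, 10

DFS with gray/black marking from 0:
0 gray
  10 gray
    5 gray
    5 black
    6 gray
      4 gray
        2 gray
          2→0: 0 is gray → back edge
Back edge closes the cycle 0 → 10 → 6 → 4 → 2 → 0; its vertices are {0, 2, 4, 6, 10}.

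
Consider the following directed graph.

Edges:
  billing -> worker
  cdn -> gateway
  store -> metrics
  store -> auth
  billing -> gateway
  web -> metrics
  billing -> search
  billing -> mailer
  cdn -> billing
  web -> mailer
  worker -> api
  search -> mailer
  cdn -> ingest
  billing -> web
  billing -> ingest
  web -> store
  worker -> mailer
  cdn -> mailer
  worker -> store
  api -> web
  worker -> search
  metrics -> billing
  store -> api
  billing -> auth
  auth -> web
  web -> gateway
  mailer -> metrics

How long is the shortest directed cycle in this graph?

For each vertex v, BFS finds the shortest path from v back to v.
The shortest such closed walk is billing → web → metrics → billing, length 3.

3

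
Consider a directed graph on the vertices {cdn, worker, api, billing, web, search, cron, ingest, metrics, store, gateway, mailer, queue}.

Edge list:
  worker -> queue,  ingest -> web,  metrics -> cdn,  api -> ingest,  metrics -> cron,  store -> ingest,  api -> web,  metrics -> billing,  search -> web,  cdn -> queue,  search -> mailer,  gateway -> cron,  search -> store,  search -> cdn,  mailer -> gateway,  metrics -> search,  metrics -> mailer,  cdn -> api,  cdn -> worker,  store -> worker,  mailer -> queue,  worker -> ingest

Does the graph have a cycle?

No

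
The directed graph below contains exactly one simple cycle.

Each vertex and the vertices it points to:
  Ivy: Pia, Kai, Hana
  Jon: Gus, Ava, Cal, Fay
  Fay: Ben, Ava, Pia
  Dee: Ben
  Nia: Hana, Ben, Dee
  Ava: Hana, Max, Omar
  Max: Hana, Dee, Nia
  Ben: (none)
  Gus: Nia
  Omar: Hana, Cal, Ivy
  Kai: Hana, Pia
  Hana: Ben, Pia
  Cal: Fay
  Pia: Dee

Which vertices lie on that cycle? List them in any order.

Ava, Cal, Fay, Omar

DFS with gray/black marking from Cal:
Cal gray
  Fay gray
    Ben gray
    Ben black
    Ava gray
      Hana gray
        Hana→Ben: Ben black — skip
        Pia gray
          Dee gray
            Dee→Ben: Ben black — skip
          Dee black
        Pia black
      Hana black
      Max gray
        Max→Hana: Hana black — skip
        Max→Dee: Dee black — skip
        Nia gray
          Nia→Hana: Hana black — skip
          Nia→Ben: Ben black — skip
          Nia→Dee: Dee black — skip
        Nia black
      Max black
      Omar gray
        Omar→Hana: Hana black — skip
        Omar→Cal: Cal is gray → back edge
Back edge closes the cycle Cal → Fay → Ava → Omar → Cal; its vertices are {Ava, Cal, Fay, Omar}.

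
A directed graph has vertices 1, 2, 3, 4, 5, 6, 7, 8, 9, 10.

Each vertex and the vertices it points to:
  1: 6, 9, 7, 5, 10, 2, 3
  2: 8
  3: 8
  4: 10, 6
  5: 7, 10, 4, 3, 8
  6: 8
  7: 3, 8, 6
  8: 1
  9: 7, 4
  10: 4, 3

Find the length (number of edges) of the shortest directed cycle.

2

For each vertex v, BFS finds the shortest path from v back to v.
The shortest such closed walk is 10 → 4 → 10, length 2.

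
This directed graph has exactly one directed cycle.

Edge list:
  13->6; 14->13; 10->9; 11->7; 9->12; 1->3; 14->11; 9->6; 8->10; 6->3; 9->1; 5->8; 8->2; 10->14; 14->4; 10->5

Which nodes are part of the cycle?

5, 8, 10

DFS with gray/black marking from 10:
10 gray
  9 gray
    6 gray
      3 gray
      3 black
    6 black
    12 gray
    12 black
    1 gray
      1→3: 3 black — skip
    1 black
  9 black
  5 gray
    8 gray
      8→10: 10 is gray → back edge
Back edge closes the cycle 10 → 5 → 8 → 10; its vertices are {5, 8, 10}.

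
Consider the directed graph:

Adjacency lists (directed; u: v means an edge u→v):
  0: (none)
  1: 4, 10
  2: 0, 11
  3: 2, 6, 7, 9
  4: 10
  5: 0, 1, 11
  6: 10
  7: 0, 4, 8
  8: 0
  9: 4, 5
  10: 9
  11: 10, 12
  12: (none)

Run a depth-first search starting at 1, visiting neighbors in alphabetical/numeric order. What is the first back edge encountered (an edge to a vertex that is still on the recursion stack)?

DFS from 1 (visiting neighbors in alphabetical/numeric order); mark gray on enter, black on exit:
1 gray
  4 gray
    10 gray
      9 gray
        9→4: 4 is gray → back edge
First back edge: 9 → 4.

9->4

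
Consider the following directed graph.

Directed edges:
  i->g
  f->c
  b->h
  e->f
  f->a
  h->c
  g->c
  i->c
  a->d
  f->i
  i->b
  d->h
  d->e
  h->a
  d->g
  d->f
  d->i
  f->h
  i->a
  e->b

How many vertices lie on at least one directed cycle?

A vertex is on a directed cycle iff it belongs to a strongly connected component of size ≥ 2 (or has a self-loop).
The vertices on cycles are {a, b, d, e, f, h, i} — 7 in total.

7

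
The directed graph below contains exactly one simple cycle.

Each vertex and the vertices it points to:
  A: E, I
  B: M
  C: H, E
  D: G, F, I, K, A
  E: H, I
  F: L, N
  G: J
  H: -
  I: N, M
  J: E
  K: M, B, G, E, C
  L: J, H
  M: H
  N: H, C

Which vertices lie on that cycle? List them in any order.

C, E, I, N

DFS with gray/black marking from I:
I gray
  N gray
    H gray
    H black
    C gray
      C→H: H black — skip
      E gray
        E→H: H black — skip
        E→I: I is gray → back edge
Back edge closes the cycle I → N → C → E → I; its vertices are {C, E, I, N}.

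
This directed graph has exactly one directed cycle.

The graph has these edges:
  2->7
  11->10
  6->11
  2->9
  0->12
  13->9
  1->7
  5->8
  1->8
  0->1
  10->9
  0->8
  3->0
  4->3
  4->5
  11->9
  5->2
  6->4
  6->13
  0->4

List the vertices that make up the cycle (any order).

0, 3, 4

DFS with gray/black marking from 4:
4 gray
  5 gray
    2 gray
      7 gray
      7 black
      9 gray
      9 black
    2 black
    8 gray
    8 black
  5 black
  3 gray
    0 gray
      0→8: 8 black — skip
      12 gray
      12 black
      0→4: 4 is gray → back edge
Back edge closes the cycle 4 → 3 → 0 → 4; its vertices are {0, 3, 4}.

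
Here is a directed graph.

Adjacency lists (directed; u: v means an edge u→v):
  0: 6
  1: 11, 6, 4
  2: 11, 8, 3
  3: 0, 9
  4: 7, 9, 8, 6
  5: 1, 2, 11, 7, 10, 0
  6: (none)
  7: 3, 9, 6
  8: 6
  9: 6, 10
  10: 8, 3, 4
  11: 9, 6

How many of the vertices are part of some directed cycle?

A vertex is on a directed cycle iff it belongs to a strongly connected component of size ≥ 2 (or has a self-loop).
The vertices on cycles are {3, 4, 7, 9, 10} — 5 in total.

5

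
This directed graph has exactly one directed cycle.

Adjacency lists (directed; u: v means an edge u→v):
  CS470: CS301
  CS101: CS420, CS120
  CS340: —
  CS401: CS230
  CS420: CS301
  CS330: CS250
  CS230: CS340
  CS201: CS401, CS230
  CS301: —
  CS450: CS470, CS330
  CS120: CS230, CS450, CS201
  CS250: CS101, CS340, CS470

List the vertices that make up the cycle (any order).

DFS with gray/black marking from CS101:
CS101 gray
  CS420 gray
    CS301 gray
    CS301 black
  CS420 black
  CS120 gray
    CS230 gray
      CS340 gray
      CS340 black
    CS230 black
    CS450 gray
      CS470 gray
        CS470→CS301: CS301 black — skip
      CS470 black
      CS330 gray
        CS250 gray
          CS250→CS101: CS101 is gray → back edge
Back edge closes the cycle CS101 → CS120 → CS450 → CS330 → CS250 → CS101; its vertices are {CS101, CS120, CS250, CS330, CS450}.

CS101, CS120, CS250, CS330, CS450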